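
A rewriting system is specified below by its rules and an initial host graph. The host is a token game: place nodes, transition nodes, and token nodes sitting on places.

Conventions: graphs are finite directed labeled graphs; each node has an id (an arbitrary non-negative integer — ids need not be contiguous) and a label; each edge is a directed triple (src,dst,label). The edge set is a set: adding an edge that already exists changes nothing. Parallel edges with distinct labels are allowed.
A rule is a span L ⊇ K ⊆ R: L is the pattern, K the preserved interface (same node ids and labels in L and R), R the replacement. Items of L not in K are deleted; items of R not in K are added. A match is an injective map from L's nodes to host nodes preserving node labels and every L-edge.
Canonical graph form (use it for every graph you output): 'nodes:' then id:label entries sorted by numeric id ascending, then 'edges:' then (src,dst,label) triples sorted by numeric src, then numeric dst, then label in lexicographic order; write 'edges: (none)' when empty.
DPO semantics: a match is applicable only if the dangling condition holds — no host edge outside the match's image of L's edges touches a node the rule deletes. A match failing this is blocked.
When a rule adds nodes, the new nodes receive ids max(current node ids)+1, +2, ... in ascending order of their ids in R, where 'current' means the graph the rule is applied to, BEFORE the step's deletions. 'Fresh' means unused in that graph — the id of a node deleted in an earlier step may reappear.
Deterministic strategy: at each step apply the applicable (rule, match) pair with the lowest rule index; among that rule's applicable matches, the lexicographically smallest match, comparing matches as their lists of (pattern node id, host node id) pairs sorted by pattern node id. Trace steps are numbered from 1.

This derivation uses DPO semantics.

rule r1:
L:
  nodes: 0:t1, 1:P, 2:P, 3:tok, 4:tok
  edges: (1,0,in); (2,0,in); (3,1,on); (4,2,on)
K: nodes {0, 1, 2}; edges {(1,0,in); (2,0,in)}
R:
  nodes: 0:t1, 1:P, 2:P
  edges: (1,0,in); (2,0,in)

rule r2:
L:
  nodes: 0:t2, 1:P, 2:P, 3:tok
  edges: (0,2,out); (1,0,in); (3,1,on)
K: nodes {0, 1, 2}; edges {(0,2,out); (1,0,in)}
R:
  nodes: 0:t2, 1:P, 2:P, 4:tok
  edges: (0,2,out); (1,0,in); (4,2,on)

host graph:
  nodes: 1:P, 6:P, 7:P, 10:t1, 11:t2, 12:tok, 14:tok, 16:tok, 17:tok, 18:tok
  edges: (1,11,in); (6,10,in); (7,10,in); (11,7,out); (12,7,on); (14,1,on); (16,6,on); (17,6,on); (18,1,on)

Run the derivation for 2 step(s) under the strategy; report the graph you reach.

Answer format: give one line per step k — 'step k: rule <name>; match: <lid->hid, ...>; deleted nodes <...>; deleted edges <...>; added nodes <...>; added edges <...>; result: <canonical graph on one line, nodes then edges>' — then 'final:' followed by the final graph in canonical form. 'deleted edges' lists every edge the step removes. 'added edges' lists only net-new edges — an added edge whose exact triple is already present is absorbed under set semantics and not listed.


step 1: rule r1; match: 0->10, 1->6, 2->7, 3->16, 4->12; deleted nodes 12, 16; deleted edges (12,7,on); (16,6,on); added nodes (none); added edges (none); result: nodes: 1:P, 6:P, 7:P, 10:t1, 11:t2, 14:tok, 17:tok, 18:tok edges: (1,11,in); (6,10,in); (7,10,in); (11,7,out); (14,1,on); (17,6,on); (18,1,on)
step 2: rule r2; match: 0->11, 1->1, 2->7, 3->14; deleted nodes 14; deleted edges (14,1,on); added nodes 19; added edges (19,7,on); result: nodes: 1:P, 6:P, 7:P, 10:t1, 11:t2, 17:tok, 18:tok, 19:tok edges: (1,11,in); (6,10,in); (7,10,in); (11,7,out); (17,6,on); (18,1,on); (19,7,on)
final:
nodes: 1:P, 6:P, 7:P, 10:t1, 11:t2, 17:tok, 18:tok, 19:tok
edges: (1,11,in); (6,10,in); (7,10,in); (11,7,out); (17,6,on); (18,1,on); (19,7,on)


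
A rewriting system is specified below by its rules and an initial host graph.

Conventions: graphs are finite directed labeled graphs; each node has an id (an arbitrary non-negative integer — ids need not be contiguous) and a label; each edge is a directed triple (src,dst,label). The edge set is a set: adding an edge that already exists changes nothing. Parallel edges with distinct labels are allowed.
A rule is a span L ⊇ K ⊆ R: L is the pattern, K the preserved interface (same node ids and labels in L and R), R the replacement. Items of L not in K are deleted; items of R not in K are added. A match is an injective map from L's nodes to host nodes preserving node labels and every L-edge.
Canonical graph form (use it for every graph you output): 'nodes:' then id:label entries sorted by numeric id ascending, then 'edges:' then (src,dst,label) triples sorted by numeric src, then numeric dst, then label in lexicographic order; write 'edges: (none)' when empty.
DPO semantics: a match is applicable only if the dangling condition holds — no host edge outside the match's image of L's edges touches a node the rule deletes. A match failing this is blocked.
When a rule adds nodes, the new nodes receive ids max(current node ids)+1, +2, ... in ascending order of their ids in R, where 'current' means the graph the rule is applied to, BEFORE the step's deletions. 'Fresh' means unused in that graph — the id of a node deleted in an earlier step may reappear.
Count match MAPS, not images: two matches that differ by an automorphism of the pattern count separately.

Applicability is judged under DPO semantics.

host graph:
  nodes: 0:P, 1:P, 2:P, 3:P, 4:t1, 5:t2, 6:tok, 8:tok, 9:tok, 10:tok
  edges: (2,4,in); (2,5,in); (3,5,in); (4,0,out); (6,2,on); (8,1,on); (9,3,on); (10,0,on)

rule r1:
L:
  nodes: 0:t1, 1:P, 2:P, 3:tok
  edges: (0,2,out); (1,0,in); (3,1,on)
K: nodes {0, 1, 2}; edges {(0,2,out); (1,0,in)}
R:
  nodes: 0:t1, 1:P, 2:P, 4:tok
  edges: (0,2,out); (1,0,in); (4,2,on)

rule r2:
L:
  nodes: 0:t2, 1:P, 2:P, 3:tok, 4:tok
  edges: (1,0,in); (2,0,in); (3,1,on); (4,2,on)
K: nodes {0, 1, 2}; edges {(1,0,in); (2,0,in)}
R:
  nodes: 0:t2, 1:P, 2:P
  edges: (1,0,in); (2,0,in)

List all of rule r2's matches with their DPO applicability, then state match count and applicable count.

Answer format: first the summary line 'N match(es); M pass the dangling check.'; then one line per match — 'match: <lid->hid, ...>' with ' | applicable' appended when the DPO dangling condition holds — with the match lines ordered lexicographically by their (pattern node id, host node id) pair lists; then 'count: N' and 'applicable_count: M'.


2 match(es); 2 pass the dangling check.
match: 0->5, 1->2, 2->3, 3->6, 4->9 | applicable
match: 0->5, 1->3, 2->2, 3->9, 4->6 | applicable
count: 2
applicable_count: 2


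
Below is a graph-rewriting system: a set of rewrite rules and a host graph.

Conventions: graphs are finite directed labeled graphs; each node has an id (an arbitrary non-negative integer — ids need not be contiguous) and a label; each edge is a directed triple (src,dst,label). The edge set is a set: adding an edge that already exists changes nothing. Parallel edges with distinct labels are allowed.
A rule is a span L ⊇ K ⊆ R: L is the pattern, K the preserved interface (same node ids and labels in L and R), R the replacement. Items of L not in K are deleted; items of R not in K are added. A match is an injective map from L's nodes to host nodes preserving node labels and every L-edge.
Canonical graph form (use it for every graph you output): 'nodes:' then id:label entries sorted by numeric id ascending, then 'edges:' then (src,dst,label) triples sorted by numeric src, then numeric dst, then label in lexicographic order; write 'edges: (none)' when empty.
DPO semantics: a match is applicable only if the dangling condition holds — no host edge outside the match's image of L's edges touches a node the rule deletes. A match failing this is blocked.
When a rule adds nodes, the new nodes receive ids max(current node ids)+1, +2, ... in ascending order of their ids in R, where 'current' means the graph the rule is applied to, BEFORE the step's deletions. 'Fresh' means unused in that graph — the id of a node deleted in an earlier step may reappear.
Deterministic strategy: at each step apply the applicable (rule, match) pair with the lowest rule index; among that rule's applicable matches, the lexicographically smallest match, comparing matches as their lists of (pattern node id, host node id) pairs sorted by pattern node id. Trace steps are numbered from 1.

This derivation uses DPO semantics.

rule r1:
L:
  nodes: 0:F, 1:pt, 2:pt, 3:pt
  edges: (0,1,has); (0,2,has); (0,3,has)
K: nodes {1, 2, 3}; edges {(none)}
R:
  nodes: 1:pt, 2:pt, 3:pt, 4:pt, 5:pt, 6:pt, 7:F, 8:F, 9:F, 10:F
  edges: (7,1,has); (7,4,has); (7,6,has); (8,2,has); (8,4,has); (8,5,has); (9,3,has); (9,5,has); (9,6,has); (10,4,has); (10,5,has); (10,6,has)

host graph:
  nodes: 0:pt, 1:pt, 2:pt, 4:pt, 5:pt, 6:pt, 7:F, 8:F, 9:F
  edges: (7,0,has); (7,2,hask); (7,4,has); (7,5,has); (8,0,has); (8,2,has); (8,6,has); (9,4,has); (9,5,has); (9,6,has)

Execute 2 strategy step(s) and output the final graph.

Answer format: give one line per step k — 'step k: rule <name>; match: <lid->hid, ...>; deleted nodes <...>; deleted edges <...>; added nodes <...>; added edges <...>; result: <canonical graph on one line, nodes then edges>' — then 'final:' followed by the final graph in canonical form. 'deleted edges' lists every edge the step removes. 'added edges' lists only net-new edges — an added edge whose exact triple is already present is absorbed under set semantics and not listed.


step 1: rule r1; match: 0->8, 1->0, 2->2, 3->6; deleted nodes 8; deleted edges (8,0,has); (8,2,has); (8,6,has); added nodes 10, 11, 12, 13, 14, 15, 16; added edges (13,0,has); (13,10,has); (13,12,has); (14,2,has); (14,10,has); (14,11,has); (15,6,has); (15,11,has); (15,12,has); (16,10,has); (16,11,has); (16,12,has); result: nodes: 0:pt, 1:pt, 2:pt, 4:pt, 5:pt, 6:pt, 7:F, 9:F, 10:pt, 11:pt, 12:pt, 13:F, 14:F, 15:F, 16:F edges: (7,0,has); (7,2,hask); (7,4,has); (7,5,has); (9,4,has); (9,5,has); (9,6,has); (13,0,has); (13,10,has); (13,12,has); (14,2,has); (14,10,has); (14,11,has); (15,6,has); (15,11,has); (15,12,has); (16,10,has); (16,11,has); (16,12,has)
step 2: rule r1; match: 0->9, 1->4, 2->5, 3->6; deleted nodes 9; deleted edges (9,4,has); (9,5,has); (9,6,has); added nodes 17, 18, 19, 20, 21, 22, 23; added edges (20,4,has); (20,17,has); (20,19,has); (21,5,has); (21,17,has); (21,18,has); (22,6,has); (22,18,has); (22,19,has); (23,17,has); (23,18,has); (23,19,has); result: nodes: 0:pt, 1:pt, 2:pt, 4:pt, 5:pt, 6:pt, 7:F, 10:pt, 11:pt, 12:pt, 13:F, 14:F, 15:F, 16:F, 17:pt, 18:pt, 19:pt, 20:F, 21:F, 22:F, 23:F edges: (7,0,has); (7,2,hask); (7,4,has); (7,5,has); (13,0,has); (13,10,has); (13,12,has); (14,2,has); (14,10,has); (14,11,has); (15,6,has); (15,11,has); (15,12,has); (16,10,has); (16,11,has); (16,12,has); (20,4,has); (20,17,has); (20,19,has); (21,5,has); (21,17,has); (21,18,has); (22,6,has); (22,18,has); (22,19,has); (23,17,has); (23,18,has); (23,19,has)
final:
nodes: 0:pt, 1:pt, 2:pt, 4:pt, 5:pt, 6:pt, 7:F, 10:pt, 11:pt, 12:pt, 13:F, 14:F, 15:F, 16:F, 17:pt, 18:pt, 19:pt, 20:F, 21:F, 22:F, 23:F
edges: (7,0,has); (7,2,hask); (7,4,has); (7,5,has); (13,0,has); (13,10,has); (13,12,has); (14,2,has); (14,10,has); (14,11,has); (15,6,has); (15,11,has); (15,12,has); (16,10,has); (16,11,has); (16,12,has); (20,4,has); (20,17,has); (20,19,has); (21,5,has); (21,17,has); (21,18,has); (22,6,has); (22,18,has); (22,19,has); (23,17,has); (23,18,has); (23,19,has)


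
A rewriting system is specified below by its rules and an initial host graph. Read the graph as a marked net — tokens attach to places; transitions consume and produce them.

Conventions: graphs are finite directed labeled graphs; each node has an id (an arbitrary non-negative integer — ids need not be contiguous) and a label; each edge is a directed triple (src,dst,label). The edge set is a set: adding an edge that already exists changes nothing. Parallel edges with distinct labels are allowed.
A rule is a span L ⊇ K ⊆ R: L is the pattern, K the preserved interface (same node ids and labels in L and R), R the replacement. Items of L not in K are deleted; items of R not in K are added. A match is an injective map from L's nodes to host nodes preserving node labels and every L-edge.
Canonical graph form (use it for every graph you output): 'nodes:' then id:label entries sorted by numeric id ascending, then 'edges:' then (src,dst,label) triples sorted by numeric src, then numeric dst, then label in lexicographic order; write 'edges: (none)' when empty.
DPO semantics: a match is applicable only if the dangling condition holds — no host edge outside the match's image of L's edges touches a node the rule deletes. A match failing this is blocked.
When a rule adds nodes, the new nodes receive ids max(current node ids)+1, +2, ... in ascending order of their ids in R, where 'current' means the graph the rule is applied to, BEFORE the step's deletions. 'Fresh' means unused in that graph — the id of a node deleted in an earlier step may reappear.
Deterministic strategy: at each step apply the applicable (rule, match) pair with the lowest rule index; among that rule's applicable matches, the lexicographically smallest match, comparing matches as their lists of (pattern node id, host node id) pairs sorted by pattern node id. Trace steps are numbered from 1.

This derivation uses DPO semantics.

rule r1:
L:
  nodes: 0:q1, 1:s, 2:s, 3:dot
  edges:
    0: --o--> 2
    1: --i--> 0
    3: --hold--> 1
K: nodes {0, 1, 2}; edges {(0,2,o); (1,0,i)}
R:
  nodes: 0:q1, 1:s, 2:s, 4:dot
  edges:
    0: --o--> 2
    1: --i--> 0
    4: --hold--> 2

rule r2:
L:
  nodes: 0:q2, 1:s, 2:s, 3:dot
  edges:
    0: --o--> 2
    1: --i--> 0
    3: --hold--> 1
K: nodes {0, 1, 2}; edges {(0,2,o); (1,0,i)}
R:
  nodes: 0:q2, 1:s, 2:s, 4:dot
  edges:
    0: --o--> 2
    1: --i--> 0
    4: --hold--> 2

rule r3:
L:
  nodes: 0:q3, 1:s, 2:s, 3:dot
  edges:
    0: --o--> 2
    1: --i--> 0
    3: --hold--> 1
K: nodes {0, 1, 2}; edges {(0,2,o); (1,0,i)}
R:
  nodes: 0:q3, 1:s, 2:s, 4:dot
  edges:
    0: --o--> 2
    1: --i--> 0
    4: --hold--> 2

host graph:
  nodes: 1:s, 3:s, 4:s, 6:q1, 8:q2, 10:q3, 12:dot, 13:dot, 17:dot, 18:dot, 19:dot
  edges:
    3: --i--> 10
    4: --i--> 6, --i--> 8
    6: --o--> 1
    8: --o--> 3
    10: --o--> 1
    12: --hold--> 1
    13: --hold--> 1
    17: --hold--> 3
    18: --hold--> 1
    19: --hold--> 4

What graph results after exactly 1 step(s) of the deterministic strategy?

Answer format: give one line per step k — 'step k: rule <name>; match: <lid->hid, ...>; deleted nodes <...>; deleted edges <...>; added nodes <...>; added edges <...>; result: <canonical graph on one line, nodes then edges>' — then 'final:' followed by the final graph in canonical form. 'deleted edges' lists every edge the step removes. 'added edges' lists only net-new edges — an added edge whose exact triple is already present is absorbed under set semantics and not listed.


step 1: rule r1; match: 0->6, 1->4, 2->1, 3->19; deleted nodes 19; deleted edges (19,4,hold); added nodes 20; added edges (20,1,hold); result: nodes: 1:s, 3:s, 4:s, 6:q1, 8:q2, 10:q3, 12:dot, 13:dot, 17:dot, 18:dot, 20:dot edges: (3,10,i); (4,6,i); (4,8,i); (6,1,o); (8,3,o); (10,1,o); (12,1,hold); (13,1,hold); (17,3,hold); (18,1,hold); (20,1,hold)
final:
nodes: 1:s, 3:s, 4:s, 6:q1, 8:q2, 10:q3, 12:dot, 13:dot, 17:dot, 18:dot, 20:dot
edges: (3,10,i); (4,6,i); (4,8,i); (6,1,o); (8,3,o); (10,1,o); (12,1,hold); (13,1,hold); (17,3,hold); (18,1,hold); (20,1,hold)


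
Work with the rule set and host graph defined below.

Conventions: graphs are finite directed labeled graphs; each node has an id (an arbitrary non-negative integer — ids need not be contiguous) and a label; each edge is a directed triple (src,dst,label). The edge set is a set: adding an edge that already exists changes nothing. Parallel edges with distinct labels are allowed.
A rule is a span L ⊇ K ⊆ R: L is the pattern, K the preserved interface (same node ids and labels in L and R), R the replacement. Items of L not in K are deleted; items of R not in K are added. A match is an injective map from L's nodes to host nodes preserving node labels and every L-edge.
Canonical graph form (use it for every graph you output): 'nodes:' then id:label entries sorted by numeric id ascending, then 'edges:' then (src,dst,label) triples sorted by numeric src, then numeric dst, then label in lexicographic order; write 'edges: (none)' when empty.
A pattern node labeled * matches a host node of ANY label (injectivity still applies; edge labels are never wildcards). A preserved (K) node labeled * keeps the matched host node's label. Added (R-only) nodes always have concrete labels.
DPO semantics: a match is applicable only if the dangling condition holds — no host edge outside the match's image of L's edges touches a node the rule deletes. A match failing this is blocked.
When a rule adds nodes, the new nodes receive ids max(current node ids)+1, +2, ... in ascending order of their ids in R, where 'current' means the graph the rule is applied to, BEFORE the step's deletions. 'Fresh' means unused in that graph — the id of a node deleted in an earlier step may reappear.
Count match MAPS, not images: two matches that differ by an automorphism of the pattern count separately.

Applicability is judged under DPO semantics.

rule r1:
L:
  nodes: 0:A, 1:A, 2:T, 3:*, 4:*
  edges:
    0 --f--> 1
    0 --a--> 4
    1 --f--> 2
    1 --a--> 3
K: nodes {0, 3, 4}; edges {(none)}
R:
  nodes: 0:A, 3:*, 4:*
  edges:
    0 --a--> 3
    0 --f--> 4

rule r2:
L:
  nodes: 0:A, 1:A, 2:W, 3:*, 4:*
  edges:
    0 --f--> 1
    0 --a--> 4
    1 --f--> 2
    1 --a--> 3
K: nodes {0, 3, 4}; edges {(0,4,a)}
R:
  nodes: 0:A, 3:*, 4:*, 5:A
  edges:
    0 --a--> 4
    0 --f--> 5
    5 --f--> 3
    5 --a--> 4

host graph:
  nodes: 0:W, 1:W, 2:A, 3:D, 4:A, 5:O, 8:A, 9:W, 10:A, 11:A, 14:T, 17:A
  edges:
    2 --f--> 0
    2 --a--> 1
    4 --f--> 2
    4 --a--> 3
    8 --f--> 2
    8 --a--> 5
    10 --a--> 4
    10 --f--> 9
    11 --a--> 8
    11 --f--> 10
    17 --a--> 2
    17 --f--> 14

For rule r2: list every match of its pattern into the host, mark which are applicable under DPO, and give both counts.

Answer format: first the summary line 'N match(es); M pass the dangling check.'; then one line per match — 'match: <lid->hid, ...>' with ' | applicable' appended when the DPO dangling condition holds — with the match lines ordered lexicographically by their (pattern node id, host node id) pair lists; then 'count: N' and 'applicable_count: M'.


3 match(es); 1 pass the dangling check.
match: 0->4, 1->2, 2->0, 3->1, 4->3
match: 0->8, 1->2, 2->0, 3->1, 4->5
match: 0->11, 1->10, 2->9, 3->4, 4->8 | applicable
count: 3
applicable_count: 1


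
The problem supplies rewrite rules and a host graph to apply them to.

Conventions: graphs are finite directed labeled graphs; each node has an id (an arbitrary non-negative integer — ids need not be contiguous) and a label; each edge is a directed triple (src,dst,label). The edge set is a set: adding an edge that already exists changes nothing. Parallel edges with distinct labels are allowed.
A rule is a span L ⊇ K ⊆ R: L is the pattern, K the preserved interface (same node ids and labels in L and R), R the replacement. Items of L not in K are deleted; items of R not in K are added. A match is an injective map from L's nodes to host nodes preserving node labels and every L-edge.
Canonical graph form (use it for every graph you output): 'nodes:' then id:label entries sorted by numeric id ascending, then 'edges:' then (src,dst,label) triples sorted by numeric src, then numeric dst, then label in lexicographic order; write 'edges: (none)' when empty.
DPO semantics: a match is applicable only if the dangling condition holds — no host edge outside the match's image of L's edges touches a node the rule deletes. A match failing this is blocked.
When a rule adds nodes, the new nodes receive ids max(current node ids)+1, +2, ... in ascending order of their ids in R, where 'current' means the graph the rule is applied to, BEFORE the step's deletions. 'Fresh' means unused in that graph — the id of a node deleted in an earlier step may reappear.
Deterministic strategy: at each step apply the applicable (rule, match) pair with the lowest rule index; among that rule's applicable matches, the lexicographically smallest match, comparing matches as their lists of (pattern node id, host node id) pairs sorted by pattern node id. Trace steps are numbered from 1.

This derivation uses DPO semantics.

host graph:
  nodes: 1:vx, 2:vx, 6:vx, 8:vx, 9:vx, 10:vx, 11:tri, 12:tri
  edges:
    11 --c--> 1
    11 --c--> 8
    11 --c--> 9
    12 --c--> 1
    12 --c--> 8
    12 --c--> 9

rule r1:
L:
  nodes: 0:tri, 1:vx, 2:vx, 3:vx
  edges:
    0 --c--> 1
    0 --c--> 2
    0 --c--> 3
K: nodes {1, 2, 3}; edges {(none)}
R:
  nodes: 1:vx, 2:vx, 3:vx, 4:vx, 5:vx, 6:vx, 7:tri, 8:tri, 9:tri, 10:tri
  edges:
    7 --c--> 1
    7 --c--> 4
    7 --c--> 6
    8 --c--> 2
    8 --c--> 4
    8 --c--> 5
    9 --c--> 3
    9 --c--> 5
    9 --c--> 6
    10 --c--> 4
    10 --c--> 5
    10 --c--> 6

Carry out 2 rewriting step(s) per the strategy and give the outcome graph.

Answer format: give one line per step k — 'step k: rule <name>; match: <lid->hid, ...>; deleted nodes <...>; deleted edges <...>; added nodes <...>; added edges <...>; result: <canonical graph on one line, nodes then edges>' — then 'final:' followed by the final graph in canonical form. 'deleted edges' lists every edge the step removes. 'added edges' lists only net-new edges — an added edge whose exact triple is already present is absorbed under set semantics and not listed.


step 1: rule r1; match: 0->11, 1->1, 2->8, 3->9; deleted nodes 11; deleted edges (11,1,c); (11,8,c); (11,9,c); added nodes 13, 14, 15, 16, 17, 18, 19; added edges (16,1,c); (16,13,c); (16,15,c); (17,8,c); (17,13,c); (17,14,c); (18,9,c); (18,14,c); (18,15,c); (19,13,c); (19,14,c); (19,15,c); result: nodes: 1:vx, 2:vx, 6:vx, 8:vx, 9:vx, 10:vx, 12:tri, 13:vx, 14:vx, 15:vx, 16:tri, 17:tri, 18:tri, 19:tri edges: (12,1,c); (12,8,c); (12,9,c); (16,1,c); (16,13,c); (16,15,c); (17,8,c); (17,13,c); (17,14,c); (18,9,c); (18,14,c); (18,15,c); (19,13,c); (19,14,c); (19,15,c)
step 2: rule r1; match: 0->12, 1->1, 2->8, 3->9; deleted nodes 12; deleted edges (12,1,c); (12,8,c); (12,9,c); added nodes 20, 21, 22, 23, 24, 25, 26; added edges (23,1,c); (23,20,c); (23,22,c); (24,8,c); (24,20,c); (24,21,c); (25,9,c); (25,21,c); (25,22,c); (26,20,c); (26,21,c); (26,22,c); result: nodes: 1:vx, 2:vx, 6:vx, 8:vx, 9:vx, 10:vx, 13:vx, 14:vx, 15:vx, 16:tri, 17:tri, 18:tri, 19:tri, 20:vx, 21:vx, 22:vx, 23:tri, 24:tri, 25:tri, 26:tri edges: (16,1,c); (16,13,c); (16,15,c); (17,8,c); (17,13,c); (17,14,c); (18,9,c); (18,14,c); (18,15,c); (19,13,c); (19,14,c); (19,15,c); (23,1,c); (23,20,c); (23,22,c); (24,8,c); (24,20,c); (24,21,c); (25,9,c); (25,21,c); (25,22,c); (26,20,c); (26,21,c); (26,22,c)
final:
nodes: 1:vx, 2:vx, 6:vx, 8:vx, 9:vx, 10:vx, 13:vx, 14:vx, 15:vx, 16:tri, 17:tri, 18:tri, 19:tri, 20:vx, 21:vx, 22:vx, 23:tri, 24:tri, 25:tri, 26:tri
edges: (16,1,c); (16,13,c); (16,15,c); (17,8,c); (17,13,c); (17,14,c); (18,9,c); (18,14,c); (18,15,c); (19,13,c); (19,14,c); (19,15,c); (23,1,c); (23,20,c); (23,22,c); (24,8,c); (24,20,c); (24,21,c); (25,9,c); (25,21,c); (25,22,c); (26,20,c); (26,21,c); (26,22,c)


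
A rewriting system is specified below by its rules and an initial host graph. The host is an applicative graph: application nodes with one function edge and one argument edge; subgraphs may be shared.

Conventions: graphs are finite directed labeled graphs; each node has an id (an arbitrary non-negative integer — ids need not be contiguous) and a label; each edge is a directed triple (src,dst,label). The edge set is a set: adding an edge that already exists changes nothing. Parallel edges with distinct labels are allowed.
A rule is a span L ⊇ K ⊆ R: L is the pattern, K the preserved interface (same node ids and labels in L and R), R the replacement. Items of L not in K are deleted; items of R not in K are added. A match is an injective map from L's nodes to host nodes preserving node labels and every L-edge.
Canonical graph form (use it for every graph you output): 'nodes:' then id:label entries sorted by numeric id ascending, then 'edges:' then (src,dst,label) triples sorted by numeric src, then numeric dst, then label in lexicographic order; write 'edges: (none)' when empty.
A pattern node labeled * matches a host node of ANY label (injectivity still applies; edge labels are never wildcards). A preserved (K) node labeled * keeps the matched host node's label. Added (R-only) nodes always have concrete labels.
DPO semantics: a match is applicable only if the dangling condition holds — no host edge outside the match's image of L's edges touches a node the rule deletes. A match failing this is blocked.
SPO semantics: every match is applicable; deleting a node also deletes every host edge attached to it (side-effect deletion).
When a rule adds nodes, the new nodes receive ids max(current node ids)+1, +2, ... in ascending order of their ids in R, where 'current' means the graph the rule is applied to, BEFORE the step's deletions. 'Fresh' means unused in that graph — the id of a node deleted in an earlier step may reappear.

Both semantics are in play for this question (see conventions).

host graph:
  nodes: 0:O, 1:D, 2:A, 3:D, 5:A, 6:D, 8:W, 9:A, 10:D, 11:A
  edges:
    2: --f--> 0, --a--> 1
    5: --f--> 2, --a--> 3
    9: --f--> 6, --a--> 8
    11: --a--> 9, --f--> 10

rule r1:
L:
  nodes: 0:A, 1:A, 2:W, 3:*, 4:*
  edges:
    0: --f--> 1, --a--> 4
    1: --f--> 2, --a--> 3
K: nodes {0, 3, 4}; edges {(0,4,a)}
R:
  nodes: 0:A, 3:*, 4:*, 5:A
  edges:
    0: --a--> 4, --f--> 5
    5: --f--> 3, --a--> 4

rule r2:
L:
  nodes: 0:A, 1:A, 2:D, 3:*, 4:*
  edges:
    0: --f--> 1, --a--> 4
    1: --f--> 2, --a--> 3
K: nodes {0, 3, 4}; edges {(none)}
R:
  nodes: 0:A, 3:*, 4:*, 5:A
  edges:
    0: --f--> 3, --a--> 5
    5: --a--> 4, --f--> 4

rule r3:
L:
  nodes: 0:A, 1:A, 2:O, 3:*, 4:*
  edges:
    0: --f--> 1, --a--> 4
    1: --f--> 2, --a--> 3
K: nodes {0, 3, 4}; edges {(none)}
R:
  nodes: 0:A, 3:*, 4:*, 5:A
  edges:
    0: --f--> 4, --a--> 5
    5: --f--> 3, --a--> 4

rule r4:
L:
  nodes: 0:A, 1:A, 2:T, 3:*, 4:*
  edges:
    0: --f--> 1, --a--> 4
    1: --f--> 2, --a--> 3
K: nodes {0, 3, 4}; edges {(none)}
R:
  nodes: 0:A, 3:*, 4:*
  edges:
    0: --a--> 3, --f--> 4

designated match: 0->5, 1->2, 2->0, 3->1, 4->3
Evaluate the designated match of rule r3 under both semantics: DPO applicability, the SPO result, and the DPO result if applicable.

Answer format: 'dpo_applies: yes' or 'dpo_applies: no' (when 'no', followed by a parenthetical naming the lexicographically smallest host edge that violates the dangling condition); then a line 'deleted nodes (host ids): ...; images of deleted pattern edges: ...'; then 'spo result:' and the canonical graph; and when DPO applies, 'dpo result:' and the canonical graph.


dpo_applies: yes
deleted nodes (host ids): 0, 2; images of deleted pattern edges: (2,0,f); (2,1,a); (5,2,f); (5,3,a)
spo result:
nodes: 1:D, 3:D, 5:A, 6:D, 8:W, 9:A, 10:D, 11:A, 12:A
edges: (5,3,f); (5,12,a); (9,6,f); (9,8,a); (11,9,a); (11,10,f); (12,1,f); (12,3,a)
dpo result:
nodes: 1:D, 3:D, 5:A, 6:D, 8:W, 9:A, 10:D, 11:A, 12:A
edges: (5,3,f); (5,12,a); (9,6,f); (9,8,a); (11,9,a); (11,10,f); (12,1,f); (12,3,a)


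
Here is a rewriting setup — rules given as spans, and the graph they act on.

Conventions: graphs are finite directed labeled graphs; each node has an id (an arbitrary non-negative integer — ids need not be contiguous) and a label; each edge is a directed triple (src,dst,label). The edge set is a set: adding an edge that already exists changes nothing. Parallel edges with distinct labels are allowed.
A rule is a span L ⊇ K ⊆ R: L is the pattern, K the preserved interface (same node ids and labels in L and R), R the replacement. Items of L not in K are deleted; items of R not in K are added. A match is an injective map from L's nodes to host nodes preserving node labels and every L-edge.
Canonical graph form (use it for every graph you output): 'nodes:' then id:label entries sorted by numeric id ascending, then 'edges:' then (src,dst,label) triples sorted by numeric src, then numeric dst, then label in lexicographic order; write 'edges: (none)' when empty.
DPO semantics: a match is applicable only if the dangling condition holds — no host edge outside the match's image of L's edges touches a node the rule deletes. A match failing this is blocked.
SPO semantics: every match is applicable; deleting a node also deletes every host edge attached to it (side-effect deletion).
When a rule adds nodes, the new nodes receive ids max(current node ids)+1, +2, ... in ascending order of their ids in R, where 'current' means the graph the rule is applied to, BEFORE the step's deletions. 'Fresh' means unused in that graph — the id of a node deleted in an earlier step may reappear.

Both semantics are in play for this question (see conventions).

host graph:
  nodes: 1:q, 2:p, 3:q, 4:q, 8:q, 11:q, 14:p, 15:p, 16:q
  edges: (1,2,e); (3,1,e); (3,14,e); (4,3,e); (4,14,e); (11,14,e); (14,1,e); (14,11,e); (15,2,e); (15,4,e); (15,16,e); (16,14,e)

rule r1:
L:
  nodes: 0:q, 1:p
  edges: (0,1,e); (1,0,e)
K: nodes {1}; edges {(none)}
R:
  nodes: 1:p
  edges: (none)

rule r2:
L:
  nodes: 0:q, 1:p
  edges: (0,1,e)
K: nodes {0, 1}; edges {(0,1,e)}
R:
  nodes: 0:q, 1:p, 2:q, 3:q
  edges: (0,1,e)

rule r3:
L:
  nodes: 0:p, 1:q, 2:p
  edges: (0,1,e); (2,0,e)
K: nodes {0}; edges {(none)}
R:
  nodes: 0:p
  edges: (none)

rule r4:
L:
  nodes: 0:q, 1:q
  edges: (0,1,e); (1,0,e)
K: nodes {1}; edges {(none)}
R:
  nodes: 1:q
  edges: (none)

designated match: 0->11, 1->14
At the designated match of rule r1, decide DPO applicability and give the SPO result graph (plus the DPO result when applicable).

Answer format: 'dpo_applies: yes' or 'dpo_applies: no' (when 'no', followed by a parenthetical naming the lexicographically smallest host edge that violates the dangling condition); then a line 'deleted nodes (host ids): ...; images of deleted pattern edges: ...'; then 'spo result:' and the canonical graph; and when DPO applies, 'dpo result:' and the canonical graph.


dpo_applies: yes
deleted nodes (host ids): 11; images of deleted pattern edges: (11,14,e); (14,11,e)
spo result:
nodes: 1:q, 2:p, 3:q, 4:q, 8:q, 14:p, 15:p, 16:q
edges: (1,2,e); (3,1,e); (3,14,e); (4,3,e); (4,14,e); (14,1,e); (15,2,e); (15,4,e); (15,16,e); (16,14,e)
dpo result:
nodes: 1:q, 2:p, 3:q, 4:q, 8:q, 14:p, 15:p, 16:q
edges: (1,2,e); (3,1,e); (3,14,e); (4,3,e); (4,14,e); (14,1,e); (15,2,e); (15,4,e); (15,16,e); (16,14,e)


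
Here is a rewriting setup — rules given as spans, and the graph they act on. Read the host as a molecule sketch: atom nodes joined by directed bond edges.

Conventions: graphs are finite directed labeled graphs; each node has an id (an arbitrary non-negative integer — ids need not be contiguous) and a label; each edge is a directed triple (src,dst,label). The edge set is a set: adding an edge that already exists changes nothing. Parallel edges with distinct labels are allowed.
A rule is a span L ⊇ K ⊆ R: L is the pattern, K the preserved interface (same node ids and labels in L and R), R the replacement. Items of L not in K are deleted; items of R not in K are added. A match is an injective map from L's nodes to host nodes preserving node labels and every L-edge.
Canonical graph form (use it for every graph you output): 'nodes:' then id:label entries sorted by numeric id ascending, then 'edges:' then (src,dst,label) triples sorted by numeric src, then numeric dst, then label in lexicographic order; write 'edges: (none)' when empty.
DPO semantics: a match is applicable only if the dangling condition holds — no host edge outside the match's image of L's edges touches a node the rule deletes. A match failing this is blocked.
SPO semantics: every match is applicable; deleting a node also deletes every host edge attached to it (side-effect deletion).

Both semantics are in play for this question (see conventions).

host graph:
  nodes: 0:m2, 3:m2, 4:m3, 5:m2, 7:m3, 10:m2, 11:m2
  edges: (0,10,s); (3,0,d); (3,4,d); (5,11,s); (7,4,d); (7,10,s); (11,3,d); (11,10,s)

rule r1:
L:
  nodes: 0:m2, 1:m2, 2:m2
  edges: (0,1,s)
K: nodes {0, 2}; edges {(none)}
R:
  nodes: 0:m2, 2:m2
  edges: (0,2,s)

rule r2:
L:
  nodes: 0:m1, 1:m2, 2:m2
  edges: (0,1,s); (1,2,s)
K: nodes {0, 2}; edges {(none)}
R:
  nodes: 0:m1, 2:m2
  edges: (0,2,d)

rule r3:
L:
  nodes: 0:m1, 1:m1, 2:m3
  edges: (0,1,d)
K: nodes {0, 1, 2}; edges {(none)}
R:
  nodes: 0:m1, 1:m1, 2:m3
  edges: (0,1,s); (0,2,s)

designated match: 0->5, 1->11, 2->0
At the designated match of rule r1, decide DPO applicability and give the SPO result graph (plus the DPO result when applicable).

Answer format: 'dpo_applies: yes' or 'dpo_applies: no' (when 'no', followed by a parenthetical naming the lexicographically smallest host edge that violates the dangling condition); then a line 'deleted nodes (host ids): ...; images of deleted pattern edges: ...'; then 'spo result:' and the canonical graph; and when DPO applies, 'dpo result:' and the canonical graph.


dpo_applies: no
(the rule deletes node 11, which keeps host edge (11,3,d) outside the match image — the dangling condition fails, DPO blocks; SPO proceeds and side-deletes such edges)
deleted nodes (host ids): 11; images of deleted pattern edges: (5,11,s)
spo result:
nodes: 0:m2, 3:m2, 4:m3, 5:m2, 7:m3, 10:m2
edges: (0,10,s); (3,0,d); (3,4,d); (5,0,s); (7,4,d); (7,10,s)


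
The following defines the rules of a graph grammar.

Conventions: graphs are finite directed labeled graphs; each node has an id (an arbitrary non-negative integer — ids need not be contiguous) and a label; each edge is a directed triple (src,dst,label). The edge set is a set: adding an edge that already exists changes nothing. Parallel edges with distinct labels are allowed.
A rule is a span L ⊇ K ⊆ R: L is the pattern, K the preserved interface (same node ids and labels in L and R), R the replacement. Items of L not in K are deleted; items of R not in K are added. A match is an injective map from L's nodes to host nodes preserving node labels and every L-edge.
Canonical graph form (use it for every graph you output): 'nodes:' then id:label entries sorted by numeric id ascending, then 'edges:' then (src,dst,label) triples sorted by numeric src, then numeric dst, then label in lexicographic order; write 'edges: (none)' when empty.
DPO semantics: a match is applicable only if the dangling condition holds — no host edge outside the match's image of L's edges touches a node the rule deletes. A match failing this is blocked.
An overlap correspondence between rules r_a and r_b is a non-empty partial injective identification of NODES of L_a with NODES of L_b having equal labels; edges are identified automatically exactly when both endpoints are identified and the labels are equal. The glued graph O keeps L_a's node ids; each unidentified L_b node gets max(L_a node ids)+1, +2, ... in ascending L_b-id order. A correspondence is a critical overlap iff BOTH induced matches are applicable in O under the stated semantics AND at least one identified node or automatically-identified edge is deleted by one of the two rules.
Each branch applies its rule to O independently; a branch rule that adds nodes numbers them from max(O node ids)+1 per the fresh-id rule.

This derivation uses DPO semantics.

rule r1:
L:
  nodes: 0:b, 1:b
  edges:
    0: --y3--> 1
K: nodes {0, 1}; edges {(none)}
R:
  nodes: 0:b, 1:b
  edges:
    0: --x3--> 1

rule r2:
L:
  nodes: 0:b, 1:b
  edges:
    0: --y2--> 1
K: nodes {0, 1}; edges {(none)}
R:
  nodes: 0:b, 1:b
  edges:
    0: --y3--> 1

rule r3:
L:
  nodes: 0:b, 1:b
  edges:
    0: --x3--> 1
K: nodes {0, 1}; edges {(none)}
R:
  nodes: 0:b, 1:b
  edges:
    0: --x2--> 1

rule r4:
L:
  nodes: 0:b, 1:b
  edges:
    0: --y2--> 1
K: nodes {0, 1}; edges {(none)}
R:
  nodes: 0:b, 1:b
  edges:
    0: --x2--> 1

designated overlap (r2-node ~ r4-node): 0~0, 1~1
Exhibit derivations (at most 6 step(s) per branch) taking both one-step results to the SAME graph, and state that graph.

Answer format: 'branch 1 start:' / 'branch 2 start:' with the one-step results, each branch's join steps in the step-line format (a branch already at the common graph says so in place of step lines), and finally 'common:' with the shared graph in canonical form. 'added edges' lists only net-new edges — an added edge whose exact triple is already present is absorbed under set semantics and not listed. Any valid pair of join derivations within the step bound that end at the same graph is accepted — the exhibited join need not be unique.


branch 1 start:
nodes: 0:b, 1:b
edges: (0,1,y3)
branch 2 start:
nodes: 0:b, 1:b
edges: (0,1,x2)
branch 1 step 1: rule r1; match: 0->0, 1->1; deleted nodes (none); deleted edges (0,1,y3); added nodes (none); added edges (0,1,x3); result: nodes: 0:b, 1:b edges: (0,1,x3)
branch 1 step 2: rule r3; match: 0->0, 1->1; deleted nodes (none); deleted edges (0,1,x3); added nodes (none); added edges (0,1,x2); result: nodes: 0:b, 1:b edges: (0,1,x2)
branch 2: already at the common graph (0 steps)
common:
nodes: 0:b, 1:b
edges: (0,1,x2)


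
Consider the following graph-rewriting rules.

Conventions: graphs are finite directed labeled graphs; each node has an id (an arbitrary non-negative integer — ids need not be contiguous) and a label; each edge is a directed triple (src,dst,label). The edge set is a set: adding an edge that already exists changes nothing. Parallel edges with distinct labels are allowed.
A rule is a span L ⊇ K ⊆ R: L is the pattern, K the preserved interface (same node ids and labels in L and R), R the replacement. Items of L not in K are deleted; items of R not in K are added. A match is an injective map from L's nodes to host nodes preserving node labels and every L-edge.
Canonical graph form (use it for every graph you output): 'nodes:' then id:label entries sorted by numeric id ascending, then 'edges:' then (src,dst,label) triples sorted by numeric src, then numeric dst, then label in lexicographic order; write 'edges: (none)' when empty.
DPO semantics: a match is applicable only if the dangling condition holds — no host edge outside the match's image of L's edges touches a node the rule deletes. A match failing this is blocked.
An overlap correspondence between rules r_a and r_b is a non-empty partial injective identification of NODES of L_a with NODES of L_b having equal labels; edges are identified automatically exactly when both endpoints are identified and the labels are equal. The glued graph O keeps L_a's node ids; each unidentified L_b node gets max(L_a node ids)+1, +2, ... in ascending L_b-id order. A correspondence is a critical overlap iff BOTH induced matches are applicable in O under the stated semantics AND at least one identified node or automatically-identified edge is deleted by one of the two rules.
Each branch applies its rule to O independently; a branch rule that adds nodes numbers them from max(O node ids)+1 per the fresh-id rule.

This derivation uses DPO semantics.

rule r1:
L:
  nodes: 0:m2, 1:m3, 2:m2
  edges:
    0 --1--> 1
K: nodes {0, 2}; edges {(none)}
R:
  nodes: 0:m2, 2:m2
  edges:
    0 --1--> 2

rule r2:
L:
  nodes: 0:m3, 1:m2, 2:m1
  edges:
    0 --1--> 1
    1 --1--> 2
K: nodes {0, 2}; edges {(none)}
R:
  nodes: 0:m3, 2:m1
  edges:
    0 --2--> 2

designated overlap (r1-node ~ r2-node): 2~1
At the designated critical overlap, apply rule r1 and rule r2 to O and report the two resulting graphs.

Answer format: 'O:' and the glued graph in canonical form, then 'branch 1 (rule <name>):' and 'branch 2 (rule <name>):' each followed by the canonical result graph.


O:
nodes: 0:m2, 1:m3, 2:m2, 3:m3, 4:m1
edges: (0,1,1); (2,4,1); (3,2,1)
branch 1 (rule r1):
nodes: 0:m2, 2:m2, 3:m3, 4:m1
edges: (0,2,1); (2,4,1); (3,2,1)
branch 2 (rule r2):
nodes: 0:m2, 1:m3, 3:m3, 4:m1
edges: (0,1,1); (3,4,2)


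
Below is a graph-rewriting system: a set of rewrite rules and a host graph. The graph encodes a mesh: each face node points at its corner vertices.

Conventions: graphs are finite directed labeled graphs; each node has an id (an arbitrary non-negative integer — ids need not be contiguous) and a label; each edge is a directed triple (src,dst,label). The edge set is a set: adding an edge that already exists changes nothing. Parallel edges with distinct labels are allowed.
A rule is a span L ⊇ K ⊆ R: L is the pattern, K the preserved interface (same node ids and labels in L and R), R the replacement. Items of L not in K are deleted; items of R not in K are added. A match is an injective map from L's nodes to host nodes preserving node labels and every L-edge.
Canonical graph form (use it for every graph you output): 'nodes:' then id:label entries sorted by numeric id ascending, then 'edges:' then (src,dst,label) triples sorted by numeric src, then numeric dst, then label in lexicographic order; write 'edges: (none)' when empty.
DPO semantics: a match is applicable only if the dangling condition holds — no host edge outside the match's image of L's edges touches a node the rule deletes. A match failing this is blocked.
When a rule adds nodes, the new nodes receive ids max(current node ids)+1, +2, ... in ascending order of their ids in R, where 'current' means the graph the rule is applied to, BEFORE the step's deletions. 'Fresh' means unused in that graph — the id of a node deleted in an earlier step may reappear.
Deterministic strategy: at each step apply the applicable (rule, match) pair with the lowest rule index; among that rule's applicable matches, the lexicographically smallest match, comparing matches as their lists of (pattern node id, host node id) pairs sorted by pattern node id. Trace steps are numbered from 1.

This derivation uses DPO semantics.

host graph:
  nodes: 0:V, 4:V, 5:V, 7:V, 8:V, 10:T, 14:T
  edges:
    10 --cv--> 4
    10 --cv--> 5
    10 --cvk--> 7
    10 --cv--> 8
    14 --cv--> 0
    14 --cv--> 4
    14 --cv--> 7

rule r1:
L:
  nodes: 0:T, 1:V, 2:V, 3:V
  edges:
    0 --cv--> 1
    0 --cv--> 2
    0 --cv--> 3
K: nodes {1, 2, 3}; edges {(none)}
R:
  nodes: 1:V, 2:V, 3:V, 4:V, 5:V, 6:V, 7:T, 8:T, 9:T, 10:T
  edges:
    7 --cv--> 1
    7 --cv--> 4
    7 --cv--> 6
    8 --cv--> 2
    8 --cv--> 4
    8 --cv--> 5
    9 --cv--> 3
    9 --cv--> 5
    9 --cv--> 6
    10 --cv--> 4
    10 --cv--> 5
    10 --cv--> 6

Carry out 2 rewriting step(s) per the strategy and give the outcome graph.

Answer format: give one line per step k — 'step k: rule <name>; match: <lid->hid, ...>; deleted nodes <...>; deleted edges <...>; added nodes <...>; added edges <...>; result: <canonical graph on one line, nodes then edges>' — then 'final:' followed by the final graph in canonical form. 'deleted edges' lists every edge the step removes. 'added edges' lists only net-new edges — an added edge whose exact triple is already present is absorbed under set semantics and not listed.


step 1: rule r1; match: 0->14, 1->0, 2->4, 3->7; deleted nodes 14; deleted edges (14,0,cv); (14,4,cv); (14,7,cv); added nodes 15, 16, 17, 18, 19, 20, 21; added edges (18,0,cv); (18,15,cv); (18,17,cv); (19,4,cv); (19,15,cv); (19,16,cv); (20,7,cv); (20,16,cv); (20,17,cv); (21,15,cv); (21,16,cv); (21,17,cv); result: nodes: 0:V, 4:V, 5:V, 7:V, 8:V, 10:T, 15:V, 16:V, 17:V, 18:T, 19:T, 20:T, 21:T edges: (10,4,cv); (10,5,cv); (10,7,cvk); (10,8,cv); (18,0,cv); (18,15,cv); (18,17,cv); (19,4,cv); (19,15,cv); (19,16,cv); (20,7,cv); (20,16,cv); (20,17,cv); (21,15,cv); (21,16,cv); (21,17,cv)
step 2: rule r1; match: 0->18, 1->0, 2->15, 3->17; deleted nodes 18; deleted edges (18,0,cv); (18,15,cv); (18,17,cv); added nodes 22, 23, 24, 25, 26, 27, 28; added edges (25,0,cv); (25,22,cv); (25,24,cv); (26,15,cv); (26,22,cv); (26,23,cv); (27,17,cv); (27,23,cv); (27,24,cv); (28,22,cv); (28,23,cv); (28,24,cv); result: nodes: 0:V, 4:V, 5:V, 7:V, 8:V, 10:T, 15:V, 16:V, 17:V, 19:T, 20:T, 21:T, 22:V, 23:V, 24:V, 25:T, 26:T, 27:T, 28:T edges: (10,4,cv); (10,5,cv); (10,7,cvk); (10,8,cv); (19,4,cv); (19,15,cv); (19,16,cv); (20,7,cv); (20,16,cv); (20,17,cv); (21,15,cv); (21,16,cv); (21,17,cv); (25,0,cv); (25,22,cv); (25,24,cv); (26,15,cv); (26,22,cv); (26,23,cv); (27,17,cv); (27,23,cv); (27,24,cv); (28,22,cv); (28,23,cv); (28,24,cv)
final:
nodes: 0:V, 4:V, 5:V, 7:V, 8:V, 10:T, 15:V, 16:V, 17:V, 19:T, 20:T, 21:T, 22:V, 23:V, 24:V, 25:T, 26:T, 27:T, 28:T
edges: (10,4,cv); (10,5,cv); (10,7,cvk); (10,8,cv); (19,4,cv); (19,15,cv); (19,16,cv); (20,7,cv); (20,16,cv); (20,17,cv); (21,15,cv); (21,16,cv); (21,17,cv); (25,0,cv); (25,22,cv); (25,24,cv); (26,15,cv); (26,22,cv); (26,23,cv); (27,17,cv); (27,23,cv); (27,24,cv); (28,22,cv); (28,23,cv); (28,24,cv)
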